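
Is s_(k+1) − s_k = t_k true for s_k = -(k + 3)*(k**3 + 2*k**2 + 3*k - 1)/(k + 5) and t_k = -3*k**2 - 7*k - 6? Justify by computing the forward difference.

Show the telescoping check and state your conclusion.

s_(k+1) = (-k**4 - 9*k**3 - 30*k**2 - 45*k - 20)/(k + 6)
s_(k+1) − s_k = (-3*k**4 - 36*k**3 - 133*k**2 - 200*k - 118)/(k**2 + 11*k + 30)
(s_(k+1) − s_k) − t_k = 2*(2*k**3 + 20*k**2 + 38*k + 31)/(k**2 + 11*k + 30)

Invalid: residual 2*(2*k**3 + 20*k**2 + 38*k + 31)/(k**2 + 11*k + 30) ≠ 0.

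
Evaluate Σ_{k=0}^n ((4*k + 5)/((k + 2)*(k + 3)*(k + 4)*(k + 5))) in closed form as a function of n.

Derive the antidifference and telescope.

S(n) = (n**3 + 12*n**2 + 31*n + 20)/(8*(n**3 + 12*n**2 + 47*n + 60))

r(k) = (k + 2)*(4*k + 9)/((k + 6)*(4*k + 5)) after simplifying.
A = k + 2, B = k + 6, C = k + 5/4.
Solve (k + 2)·f(k+1) − (k + 5)·f(k) = k + 5/4.
From deg A=1, deg B=1, deg C=1: d=3.
Solving with deg f ≤ 3: f(k) = k*(k**2 + 9*k + 10)/32.
Then R = B(k−1)f/C = k*(k + 5)*(k**2 + 9*k + 10)/(8*(4*k + 5)), so s_k = R(k)·t_k = k*(k**2 + 9*k + 10)/(8*(k + 2)*(k + 3)*(k + 4)).
s_(k+1) − s_k = (4*k + 5)/(k**4 + 14*k**3 + 71*k**2 + 154*k + 120) = t_k.
Evaluate: s_(n+1) = (n**3 + 12*n**2 + 31*n + 20)/(8*(n**3 + 12*n**2 + 47*n + 60)); subtract s_(0) = 0 ⇒ S(n) = (n**3 + 12*n**2 + 31*n + 20)/(8*(n**3 + 12*n**2 + 47*n + 60)).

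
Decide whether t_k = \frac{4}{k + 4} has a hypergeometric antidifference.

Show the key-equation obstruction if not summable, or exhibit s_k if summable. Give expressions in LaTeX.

No; the coefficient equations for f are inconsistent.

Ratio r(k) = (k + 4)/(k + 5).
Normal form (A,B,C) = (k + 4, k + 5, 1).
Set up (k + 4)·f(k+1) − (k + 4)·f(k) − (1) = 0.
deg f ≤ 0 (via 1,1,0).
f = c0 ⇒ A·f(k+1) − B(k−1)·f(k) − C = -1. The system {-1 = 0} is inconsistent; no antidifference.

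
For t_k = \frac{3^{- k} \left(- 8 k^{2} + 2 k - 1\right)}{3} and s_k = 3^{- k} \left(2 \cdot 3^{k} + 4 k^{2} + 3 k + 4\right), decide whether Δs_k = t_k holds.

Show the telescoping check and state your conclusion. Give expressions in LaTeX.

valid (s_(k+1) − s_k reduces to t_k)

s_(k+1) = (6*3**k + 4*k**2 + 11*k + 11)/(3*3**k)
s_(k+1) − s_k = (-8*k**2 + 2*k - 1)/(3*3**k)
(s_(k+1) − s_k) − t_k = 0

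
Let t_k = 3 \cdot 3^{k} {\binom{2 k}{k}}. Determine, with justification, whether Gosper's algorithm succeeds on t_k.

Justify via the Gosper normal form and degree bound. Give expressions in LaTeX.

The ratio is 6*(2*k + 1)/(k + 1).
So A=12*k + 6 and B=k + 1, with C=1.
Key eq: (12*k + 6)·f(k+1) = (k)·f(k) + (1).
From deg A=1, deg B=1, deg C=0: d=-1.
d = -1 < 0 ⇒ no nonzero polynomial f; not summable.

No; the degree bound rules out any f.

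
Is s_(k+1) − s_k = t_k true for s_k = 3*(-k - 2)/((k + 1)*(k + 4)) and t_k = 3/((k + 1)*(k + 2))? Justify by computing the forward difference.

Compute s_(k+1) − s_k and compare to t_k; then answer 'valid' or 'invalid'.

Invalid: residual 12*(-k - 3)/(k**4 + 12*k**3 + 49*k**2 + 78*k + 40) ≠ 0.

s_(k+1) = 3*(-k - 3)/((k + 2)*(k + 5))
s_(k+1) − s_k = 3*(k**2 + 5*k + 8)/(k**4 + 12*k**3 + 49*k**2 + 78*k + 40)
(s_(k+1) − s_k) − t_k = 12*(-k - 3)/(k**4 + 12*k**3 + 49*k**2 + 78*k + 40)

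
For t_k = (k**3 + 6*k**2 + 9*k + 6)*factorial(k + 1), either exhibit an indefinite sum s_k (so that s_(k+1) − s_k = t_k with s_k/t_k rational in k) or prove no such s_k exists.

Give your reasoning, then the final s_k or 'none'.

The ratio is (k**4 + 11*k**3 + 42*k**2 + 70*k + 44)/(k**3 + 6*k**2 + 9*k + 6).
A = k + 2, B = 1, C = k**3 + 6*k**2 + 9*k + 6.
Key eq: (k + 2)·f(k+1) = (1)·f(k) + (k**3 + 6*k**2 + 9*k + 6).
deg f ≤ 2 (via 1,0,3).
Solving with deg f ≤ 2: f(k) = k**2 + 3*k - 2.
Get s_k = R·t_k = (k**2 + 3*k - 2)*factorial(k + 1) with R(k) = B(k−1)f(k)/C(k) = (k**2 + 3*k - 2)/(k**3 + 6*k**2 + 9*k + 6).
Δs = (k**3 + 6*k**2 + 9*k + 6)*factorial(k + 1), as required.

s_k = (k**2 + 3*k - 2)*factorial(k + 1)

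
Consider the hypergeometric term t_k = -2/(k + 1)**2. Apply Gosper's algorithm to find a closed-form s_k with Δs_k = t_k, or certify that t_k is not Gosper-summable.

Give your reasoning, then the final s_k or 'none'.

Step 1: r(k) = (k + 1)**2/(k + 2)**2.
Normal form (A,B,C) = (k**2 + 2*k + 1, k**2 + 4*k + 4, 1).
Key eq: (k**2 + 2*k + 1)·f(k+1) = (k**2 + 2*k + 1)·f(k) + (1).
deg f ≤ 0 (via 2,2,0).
Put f(k) = c0: A·f(k+1) − B(k−1)·f(k) − C = -1; need -1 = 0 — inconsistent ⇒ no f, not summable.

not Gosper-summable; s_k does not exist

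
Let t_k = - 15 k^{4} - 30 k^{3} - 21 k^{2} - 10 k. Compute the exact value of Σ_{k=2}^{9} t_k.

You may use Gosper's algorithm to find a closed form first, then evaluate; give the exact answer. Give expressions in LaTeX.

Σ = -297104

Step 1: r(k) = (15*k**4 + 90*k**3 + 201*k**2 + 202*k + 76)/(k*(15*k**3 + 30*k**2 + 21*k + 10)).
Factor: A=1; B=1; C=k**4 + 2*k**3 + 7*k**2/5 + 2*k/3.
f must satisfy (1)·f(k+1) − (1)·f(k) = k**4 + 2*k**3 + 7*k**2/5 + 2*k/3.
From deg A=0, deg B=0, deg C=4: d=5.
A polynomial solution: f(k) = k*(k - 1)*(3*k**3 + 3*k**2 + 2)/15.
R(k) = B(k−1)·f(k)/C(k) = (k - 1)*(3*k**3 + 3*k**2 + 2)/(15*k**3 + 30*k**2 + 21*k + 10); s_k = R·t_k = k*(-3*k**4 + 3*k**2 - 2*k + 2).
Check: Δs_k = k*(-15*k**3 - 30*k**2 - 21*k - 10). ✓
Telescoping: Σ = s_(10) − s_(2) = -297180 − (-76) = -297104.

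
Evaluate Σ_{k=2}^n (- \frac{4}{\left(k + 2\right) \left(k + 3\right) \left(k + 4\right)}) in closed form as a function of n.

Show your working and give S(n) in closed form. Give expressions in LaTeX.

Compute t_(k+1)/t_k: get (k + 2)/(k + 5).
Normal form (A,B,C) = (k + 2, k + 5, 1).
Set up (k + 2)·f(k+1) − (k + 4)·f(k) − (1) = 0.
From deg A=1, deg B=1, deg C=0: d=2.
A polynomial solution: f(k) = k*(k + 5)/12.
R(k) = B(k−1)·f(k)/C(k) = k*(k + 4)*(k + 5)/12; s_k = R·t_k = k*(-k - 5)/(3*(k + 2)*(k + 3)).
Δs = -4/(k**3 + 9*k**2 + 26*k + 24), as required.
Σ_(k=2)^n t_k = s_(n+1) − s_(2) = ((-n**2 - 7*n - 6)/(3*(n**2 + 7*n + 12))) − (-7/30), i.e. (-n**2 - 7*n + 8)/(10*(n**2 + 7*n + 12)).

S(n) = \frac{- n^{2} - 7 n + 8}{10 \left(n^{2} + 7 n + 12\right)}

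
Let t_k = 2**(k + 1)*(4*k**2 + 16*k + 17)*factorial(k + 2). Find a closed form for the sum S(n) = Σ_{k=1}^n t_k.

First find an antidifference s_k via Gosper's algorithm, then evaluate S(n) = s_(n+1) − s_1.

Step 1: r(k) = 2*(4*k**3 + 36*k**2 + 109*k + 111)/(4*k**2 + 16*k + 17).
Take A(k)=2*k + 6, B(k)=1, C(k)=k**2 + 4*k + 17/4.
Set up (2*k + 6)·f(k+1) − (1)·f(k) − (k**2 + 4*k + 17/4) = 0.
deg f ≤ 1 (via 1,0,2).
Solve for f: f(k) = (2*k + 1)/4 (degree 1 ≤ 1).
Certificate R = B(k−1)f/C = (2*k + 1)/(4*k**2 + 16*k + 17) gives s_k = 2**(k + 1)*(2*k + 1)*factorial(k + 2).
Verify: 2**(k + 1)*(4*k**2 + 16*k + 17)*factorial(k + 2) matches t_k.
Σ_(k=1)^n t_k = s_(n+1) − s_(1) = (2**(n + 2)*(2*n + 3)*factorial(n + 3)) − (72), i.e. 8*2**n*n*factorial(n + 3) + 12*2**n*factorial(n + 3) - 72.

S(n) = 8*2**n*n*factorial(n + 3) + 12*2**n*factorial(n + 3) - 72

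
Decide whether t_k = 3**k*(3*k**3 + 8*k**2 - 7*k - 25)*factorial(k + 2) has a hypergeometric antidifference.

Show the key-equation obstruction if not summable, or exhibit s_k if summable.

Yes. s_k = 3**k*(k**2 - 2*k - 2)*factorial(k + 2).

The ratio is 3*(3*k**4 + 26*k**3 + 69*k**2 + 33*k - 63)/(3*k**3 + 8*k**2 - 7*k - 25).
Factor: A=3*k + 9; B=1; C=k**3 + 8*k**2/3 - 7*k/3 - 25/3.
Key eq: (3*k + 9)·f(k+1) = (1)·f(k) + (k**3 + 8*k**2/3 - 7*k/3 - 25/3).
deg f ≤ 2 (via 1,0,3).
A polynomial solution: f(k) = (k**2 - 2*k - 2)/3.
Then R = B(k−1)f/C = (k**2 - 2*k - 2)/(3*k**3 + 8*k**2 - 7*k - 25), so s_k = R(k)·t_k = 3**k*(k**2 - 2*k - 2)*factorial(k + 2).
Check: Δs_k = 3**k*(3*k**3 + 8*k**2 - 7*k - 25)*factorial(k + 2). ✓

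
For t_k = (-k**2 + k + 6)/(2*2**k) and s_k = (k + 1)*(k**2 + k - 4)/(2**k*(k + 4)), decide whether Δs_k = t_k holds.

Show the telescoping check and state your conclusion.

Invalid: residual 3*(k**3 + 5*k**2 - 8*k - 32)/(2*2**k*(k**2 + 9*k + 20)) ≠ 0.

s_(k+1) = (k + 2)*(k + (k + 1)**2 - 3)/(2*2**k*(k + 5))
s_(k+1) − s_k = (-k**4 - 5*k**3 + 10*k**2 + 50*k + 24)/(2*2**k*(k**2 + 9*k + 20))
(s_(k+1) − s_k) − t_k = 3*(k**3 + 5*k**2 - 8*k - 32)/(2*2**k*(k**2 + 9*k + 20))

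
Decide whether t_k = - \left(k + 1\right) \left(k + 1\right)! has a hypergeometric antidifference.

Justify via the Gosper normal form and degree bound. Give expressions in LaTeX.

Yes. s_k = - \left(k + 1\right)!.

Step 1: r(k) = (k + 2)**2/(k + 1).
Gosper form: A/B · C(k+1)/C(k) with A=k + 2, B=1, C=k + 1.
f must satisfy (k + 2)·f(k+1) − (1)·f(k) = k + 1.
deg f ≤ 0 (via 1,0,1).
Match coefficients ⇒ f(k) = 1.
R(k) = B(k−1)·f(k)/C(k) = 1/(k + 1); s_k = R·t_k = -factorial(k + 1).
Check: Δs_k = -(k + 1)*factorial(k + 1). ✓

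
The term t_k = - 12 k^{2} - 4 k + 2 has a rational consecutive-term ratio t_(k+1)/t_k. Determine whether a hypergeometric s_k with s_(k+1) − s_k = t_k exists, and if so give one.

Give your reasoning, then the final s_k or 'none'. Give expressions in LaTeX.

Step 1: r(k) = (6*k**2 + 14*k + 7)/(6*k**2 + 2*k - 1).
Gosper form: A/B · C(k+1)/C(k) with A=1, B=1, C=k**2 + k/3 - 1/6.
Solve (1)·f(k+1) − (1)·f(k) = k**2 + k/3 - 1/6.
d = 3 from the (0,0,2) case.
Match coefficients ⇒ f(k) = k*(2*k**2 - 2*k - 1)/6.
R(k) = B(k−1)·f(k)/C(k) = k*(2*k**2 - 2*k - 1)/(6*k**2 + 2*k - 1); s_k = R·t_k = 2*k*(-2*k**2 + 2*k + 1).
Check: Δs_k = -12*k**2 - 4*k + 2. ✓

s_k = 2 k \left(- 2 k^{2} + 2 k + 1\right)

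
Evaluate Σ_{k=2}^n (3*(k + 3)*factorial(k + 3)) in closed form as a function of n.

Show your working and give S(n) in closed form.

S(n) = 3*factorial(n + 4) - 360

Step 1: r(k) = (k + 4)**2/(k + 3).
Factor: A=k + 4; B=1; C=k + 3.
Solve (k + 4)·f(k+1) − (1)·f(k) = k + 3.
Degrees (1,0,1) ⇒ d ≤ 0.
Solving with deg f ≤ 0: f(k) = 1.
R(k) = B(k−1)·f(k)/C(k) = 1/(k + 3); s_k = R·t_k = 3*factorial(k + 3).
Δs = 3*(k + 3)*factorial(k + 3), as required.
Telescope: S(n) = s_(n+1) − s_(2) = 3*factorial(n + 4) − (360) = 3*factorial(n + 4) - 360.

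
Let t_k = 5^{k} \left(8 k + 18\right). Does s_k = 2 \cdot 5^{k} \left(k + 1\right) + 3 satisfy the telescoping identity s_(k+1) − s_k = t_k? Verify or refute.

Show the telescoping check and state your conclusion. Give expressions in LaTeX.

valid; difference matches t_k

s_(k+1) = 10*5**k*(k + 2) + 3
s_(k+1) − s_k = 5**k*(8*k + 18)
(s_(k+1) − s_k) − t_k = 0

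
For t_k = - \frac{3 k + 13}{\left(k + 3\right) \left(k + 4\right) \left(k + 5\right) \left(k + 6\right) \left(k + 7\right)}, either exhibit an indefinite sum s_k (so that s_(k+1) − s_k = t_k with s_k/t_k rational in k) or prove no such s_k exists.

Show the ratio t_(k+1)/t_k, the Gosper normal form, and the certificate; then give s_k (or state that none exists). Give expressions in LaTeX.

The ratio is (k + 3)*(3*k + 16)/((k + 8)*(3*k + 13)).
A = k + 3, B = k + 8, C = k + 13/3.
f must satisfy (k + 3)·f(k+1) − (k + 7)·f(k) = k + 13/3.
deg f ≤ 4 (via 1,1,1).
Solving with deg f ≤ 4: f(k) = k*(k + 4)*(k**2 + 14*k + 63)/270.
Get s_k = R·t_k = k*(-k**2 - 14*k - 63)/(90*(k**3 + 14*k**2 + 63*k + 90)) with R(k) = B(k−1)f(k)/C(k) = k*(k + 4)*(k + 7)*(k**2 + 14*k + 63)/(90*(3*k + 13)).
s_(k+1) − s_k = (-3*k - 13)/(k**5 + 25*k**4 + 245*k**3 + 1175*k**2 + 2754*k + 2520) = t_k.

s_k = \frac{k \left(- k^{2} - 14 k - 63\right)}{90 \left(k^{3} + 14 k^{2} + 63 k + 90\right)}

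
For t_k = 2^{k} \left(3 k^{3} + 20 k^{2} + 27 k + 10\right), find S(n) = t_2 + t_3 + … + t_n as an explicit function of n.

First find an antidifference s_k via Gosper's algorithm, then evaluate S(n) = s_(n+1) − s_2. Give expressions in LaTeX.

t_(k+1)/t_k = 2*(3*k**3 + 29*k**2 + 76*k + 60)/(3*k**3 + 20*k**2 + 27*k + 10).
Normal form (A,B,C) = (2, 1, k**3 + 20*k**2/3 + 9*k + 10/3).
Solve (2)·f(k+1) − (1)·f(k) = k**3 + 20*k**2/3 + 9*k + 10/3.
From deg A=0, deg B=0, deg C=3: d=3.
Solving with deg f ≤ 3: f(k) = (3*k**3 + 2*k**2 + k - 2)/3.
So s_k = (B(k−1)f/C)·t_k = ((3*k**3 + 2*k**2 + k - 2)/((k + 1)*(k + 5)*(3*k + 2)))·t_k = 2**k*(3*k**3 + 2*k**2 + k - 2).
s_(k+1) − s_k = 2**k*(3*k**3 + 20*k**2 + 27*k + 10) = t_k.
Telescope: S(n) = s_(n+1) − s_(2) = 2**(n + 1)*(3*n**3 + 11*n**2 + 14*n + 4) − (128) = 6*2**n*n**3 + 22*2**n*n**2 + 28*2**n*n + 8*2**n - 128.

S(n) = 6 \cdot 2^{n} n^{3} + 22 \cdot 2^{n} n^{2} + 28 \cdot 2^{n} n + 8 \cdot 2^{n} - 128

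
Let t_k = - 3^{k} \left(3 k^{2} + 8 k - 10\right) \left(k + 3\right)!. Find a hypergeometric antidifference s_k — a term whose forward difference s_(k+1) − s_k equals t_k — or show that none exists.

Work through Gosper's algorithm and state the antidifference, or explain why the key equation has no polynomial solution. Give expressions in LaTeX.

s_k = - 3^{k} \left(k - 2\right) \left(k + 3\right)!

The ratio is 3*(3*k**3 + 26*k**2 + 57*k + 4)/(3*k**2 + 8*k - 10).
Normal form (A,B,C) = (3*k + 12, 1, k**2 + 8*k/3 - 10/3).
Set up (3*k + 12)·f(k+1) − (1)·f(k) − (k**2 + 8*k/3 - 10/3) = 0.
Degrees (1,0,2) ⇒ d ≤ 1.
A polynomial solution: f(k) = (k - 2)/3.
Certificate R = B(k−1)f/C = (k - 2)/(3*k**2 + 8*k - 10) gives s_k = -3**k*(k - 2)*factorial(k + 3).
Check: Δs_k = -3**k*(3*k**2 + 8*k - 10)*factorial(k + 3). ✓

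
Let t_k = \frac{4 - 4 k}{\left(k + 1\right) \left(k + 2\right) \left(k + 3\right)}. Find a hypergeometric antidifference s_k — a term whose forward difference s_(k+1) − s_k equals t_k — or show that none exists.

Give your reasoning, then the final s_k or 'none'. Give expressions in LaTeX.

s_k = \frac{4 k}{\left(k + 1\right) \left(k + 2\right)}

The ratio is k*(k + 1)/((k - 1)*(k + 4)).
Factor: A=k + 1; B=k + 4; C=k - 1.
Set up (k + 1)·f(k+1) − (k + 3)·f(k) − (k - 1) = 0.
Degrees (1,1,1) ⇒ d ≤ 2.
Solve for f: f(k) = -k (degree 1 ≤ 2).
Get s_k = R·t_k = 4*k/((k + 1)*(k + 2)) with R(k) = B(k−1)f(k)/C(k) = -k*(k + 3)/(k - 1).
Verify: 4*(1 - k)/(k**3 + 6*k**2 + 11*k + 6) matches t_k.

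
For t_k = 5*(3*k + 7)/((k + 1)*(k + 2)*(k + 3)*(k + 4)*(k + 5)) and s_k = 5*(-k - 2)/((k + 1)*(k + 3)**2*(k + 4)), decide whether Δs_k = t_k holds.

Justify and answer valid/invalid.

s_(k+1) = 5*(-k - 3)/((k + 2)*(k + 4)**2*(k + 5))
s_(k+1) − s_k = 5*(-(k + 1)*(k + 3)**3 + (k + 2)**2*(k + 4)*(k + 5))/((k + 1)*(k + 2)*(k + 3)**2*(k + 4)**2*(k + 5))
(s_(k+1) − s_k) − t_k = 5*(-4*k**2 - 23*k - 31)/(k**7 + 22*k**6 + 202*k**5 + 1000*k**4 + 2869*k**3 + 4738*k**2 + 4128*k + 1440)

Invalid: residual 5*(-4*k**2 - 23*k - 31)/(k**7 + 22*k**6 + 202*k**5 + 1000*k**4 + 2869*k**3 + 4738*k**2 + 4128*k + 1440) ≠ 0.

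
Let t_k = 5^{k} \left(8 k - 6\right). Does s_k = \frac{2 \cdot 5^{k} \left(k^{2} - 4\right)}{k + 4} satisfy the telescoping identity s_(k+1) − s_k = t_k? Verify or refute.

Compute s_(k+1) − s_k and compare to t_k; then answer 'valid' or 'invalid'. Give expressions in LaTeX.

Invalid: residual \frac{5^{k} \left(- 16 k^{2} - 48 k + 40\right)}{k^{2} + 9 k + 20} ≠ 0.

s_(k+1) = 10*5**k*((k + 1)**2 - 4)/(k + 5)
s_(k+1) − s_k = 5**k*(8*k**3 + 50*k**2 + 58*k - 80)/(k**2 + 9*k + 20)
(s_(k+1) − s_k) − t_k = 5**k*(-16*k**2 - 48*k + 40)/(k**2 + 9*k + 20)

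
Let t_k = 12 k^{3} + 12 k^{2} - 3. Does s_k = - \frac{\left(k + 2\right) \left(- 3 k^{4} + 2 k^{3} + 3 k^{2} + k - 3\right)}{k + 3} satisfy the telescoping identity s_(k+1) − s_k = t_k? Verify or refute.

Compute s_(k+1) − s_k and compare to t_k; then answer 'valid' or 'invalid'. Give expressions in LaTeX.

Invalid: residual \frac{- 9 k^{4} - 50 k^{3} - 39 k^{2} + 2 k + 12}{k^{2} + 7 k + 12} ≠ 0.

s_(k+1) = k*(3*k**4 + 19*k**3 + 39*k**2 + 26*k - 3)/(k + 4)
s_(k+1) − s_k = (12*k**5 + 87*k**4 + 178*k**3 + 102*k**2 - 19*k - 24)/(k**2 + 7*k + 12)
(s_(k+1) − s_k) − t_k = (-9*k**4 - 50*k**3 - 39*k**2 + 2*k + 12)/(k**2 + 7*k + 12)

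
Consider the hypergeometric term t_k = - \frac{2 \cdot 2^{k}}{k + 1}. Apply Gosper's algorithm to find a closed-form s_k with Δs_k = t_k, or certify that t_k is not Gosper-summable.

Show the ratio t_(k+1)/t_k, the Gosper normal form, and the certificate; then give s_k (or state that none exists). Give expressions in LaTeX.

r(k) = 2*(k + 1)/(k + 2) after simplifying.
Gosper form: A/B · C(k+1)/C(k) with A=2*k + 2, B=k + 2, C=1.
Solve (2*k + 2)·f(k+1) − (k + 1)·f(k) = 1.
deg f ≤ -1 (via 1,1,0).
d = -1 < 0 ⇒ no nonzero polynomial f; not summable.

none (Gosper's algorithm certifies no s_k)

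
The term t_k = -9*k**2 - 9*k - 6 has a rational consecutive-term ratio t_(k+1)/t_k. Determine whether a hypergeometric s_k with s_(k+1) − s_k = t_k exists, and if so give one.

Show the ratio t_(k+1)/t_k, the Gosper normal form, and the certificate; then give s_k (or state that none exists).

Step 1: r(k) = (3*k**2 + 9*k + 8)/(3*k**2 + 3*k + 2).
Normal form (A,B,C) = (1, 1, k**2 + k + 2/3).
Key eq: (1)·f(k+1) = (1)·f(k) + (k**2 + k + 2/3).
Degrees (0,0,2) ⇒ d ≤ 3.
A polynomial solution: f(k) = k*(k**2 + 1)/3.
Certificate R = B(k−1)f/C = k*(k**2 + 1)/(3*k**2 + 3*k + 2) gives s_k = 3*k*(-k**2 - 1).
Check: Δs_k = -9*k**2 - 9*k - 6. ✓

s_k = 3*k*(-k**2 - 1)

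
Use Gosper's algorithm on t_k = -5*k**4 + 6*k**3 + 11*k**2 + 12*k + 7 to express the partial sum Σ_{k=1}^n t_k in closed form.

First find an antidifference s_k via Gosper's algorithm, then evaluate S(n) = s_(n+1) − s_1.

Ratio r(k) = (5*k**4 + 14*k**3 + k**2 - 32*k - 31)/(5*k**4 - 6*k**3 - 11*k**2 - 12*k - 7).
Gosper form: A/B · C(k+1)/C(k) with A=1, B=1, C=k**4 - 6*k**3/5 - 11*k**2/5 - 12*k/5 - 7/5.
Set up (1)·f(k+1) − (1)·f(k) − (k**4 - 6*k**3/5 - 11*k**2/5 - 12*k/5 - 7/5) = 0.
d = 5 from the (0,0,4) case.
Coefficient equations give f(k) = k*(k**4 - 4*k**3 + k**2 - 2*k - 3)/5.
Then R = B(k−1)f/C = k*(k**4 - 4*k**3 + k**2 - 2*k - 3)/(5*k**4 - 6*k**3 - 11*k**2 - 12*k - 7), so s_k = R(k)·t_k = k*(-k**4 + 4*k**3 - k**2 + 2*k + 3).
Verify: -5*k**4 + 6*k**3 + 11*k**2 + 12*k + 7 matches t_k.
Evaluate: s_(n+1) = -n**5 - n**4 + 5*n**3 + 13*n**2 + 15*n + 7; subtract s_(1) = 7 ⇒ S(n) = n*(-n**4 - n**3 + 5*n**2 + 13*n + 15).

S(n) = n*(-n**4 - n**3 + 5*n**2 + 13*n + 15)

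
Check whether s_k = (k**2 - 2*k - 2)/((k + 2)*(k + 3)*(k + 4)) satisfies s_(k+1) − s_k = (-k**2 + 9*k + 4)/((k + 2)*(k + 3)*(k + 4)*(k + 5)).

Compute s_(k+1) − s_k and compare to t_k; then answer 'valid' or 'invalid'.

Valid: the claim telescopes to t_k.

s_(k+1) = (k**2 - 3)/(k**3 + 12*k**2 + 47*k + 60)
s_(k+1) − s_k = (-k**2 + 9*k + 4)/(k**4 + 14*k**3 + 71*k**2 + 154*k + 120)
(s_(k+1) − s_k) − t_k = 0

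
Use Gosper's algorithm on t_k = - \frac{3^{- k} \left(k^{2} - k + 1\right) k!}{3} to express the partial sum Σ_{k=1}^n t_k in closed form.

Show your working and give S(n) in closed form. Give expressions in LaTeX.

S(n) = 3^{- n - 1} \left(3^{n} - n^{2} n! - 2 n n! - n!\right)

Step 1: r(k) = -(k + 1)*(k - (k + 1)**2)/(3*k**2 - 3*k + 3).
Factor: A=k/3 + 1/3; B=1; C=k**2 - k + 1.
f must satisfy (k/3 + 1/3)·f(k+1) − (1)·f(k) = k**2 - k + 1.
From deg A=1, deg B=0, deg C=2: d=1.
A polynomial solution: f(k) = 3*k.
Certificate R = B(k−1)f/C = 3*k/(k**2 - k + 1) gives s_k = -k*factorial(k)/3**k.
Δs = -(k**2 - k + 1)*factorial(k)/(3*3**k), as required.
Evaluate: s_(n+1) = -3**(-n - 1)*(n + 1)*factorial(n + 1); subtract s_(1) = -1/3 ⇒ S(n) = 3**(-n - 1)*(3**n - n**2*factorial(n) - 2*n*factorial(n) - factorial(n)).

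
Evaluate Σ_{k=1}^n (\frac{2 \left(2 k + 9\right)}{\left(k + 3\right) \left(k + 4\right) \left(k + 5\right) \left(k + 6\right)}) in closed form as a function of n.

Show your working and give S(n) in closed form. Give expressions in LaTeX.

Ratio r(k) = (k + 3)*(2*k + 11)/((k + 7)*(2*k + 9)).
Take A(k)=k + 3, B(k)=k + 7, C(k)=k + 9/2.
Set up (k + 3)·f(k+1) − (k + 6)·f(k) − (k + 9/2) = 0.
deg f ≤ 3 (via 1,1,1).
Coefficient equations give f(k) = k*(k + 4)*(k + 8)/30.
Get s_k = R·t_k = 2*k*(k + 8)/(15*(k**2 + 8*k + 15)) with R(k) = B(k−1)f(k)/C(k) = k*(k + 4)*(k + 6)*(k + 8)/(15*(2*k + 9)).
Δs = 2*(2*k + 9)/(k**4 + 18*k**3 + 119*k**2 + 342*k + 360), as required.
Telescope: S(n) = s_(n+1) − s_(1) = 2*(n**2 + 10*n + 9)/(15*(n**2 + 10*n + 24)) − (1/20) = n*(n + 10)/(12*(n**2 + 10*n + 24)).

S(n) = \frac{n \left(n + 10\right)}{12 \left(n^{2} + 10 n + 24\right)}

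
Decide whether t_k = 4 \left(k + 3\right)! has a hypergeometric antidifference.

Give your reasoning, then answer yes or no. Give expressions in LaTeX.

Step 1: r(k) = k + 4.
A = k + 4, B = 1, C = 1.
Key eq: (k + 4)·f(k+1) = (1)·f(k) + (1).
d = -1 from the (1,0,0) case.
Negative degree bound (-1): no f exists, t_k not Gosper-summable.

No — t_k has no hypergeometric antidifference.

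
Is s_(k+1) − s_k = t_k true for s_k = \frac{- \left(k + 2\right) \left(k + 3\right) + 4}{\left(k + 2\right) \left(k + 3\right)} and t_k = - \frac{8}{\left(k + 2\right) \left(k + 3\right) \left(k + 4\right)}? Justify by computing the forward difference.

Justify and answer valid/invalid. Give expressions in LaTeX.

s_(k+1) = (-(k + 3)*(k + 4) + 4)/((k + 3)*(k + 4))
s_(k+1) − s_k = -8/(k**3 + 9*k**2 + 26*k + 24)
(s_(k+1) − s_k) − t_k = 0

Valid — Δs_k = t_k.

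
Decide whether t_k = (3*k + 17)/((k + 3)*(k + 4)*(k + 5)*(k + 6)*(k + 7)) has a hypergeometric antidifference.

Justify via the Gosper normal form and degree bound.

Compute t_(k+1)/t_k: get (k + 3)*(3*k + 20)/((k + 8)*(3*k + 17)).
A = k + 3, B = k + 8, C = k + 17/3.
Set up (k + 3)·f(k+1) − (k + 7)·f(k) − (k + 17/3) = 0.
Bound: deg f ≤ 4.
Solve for f: f(k) = k*(k + 5)*(k**2 + 13*k + 54)/216 (degree 4 ≤ 4).
Certificate R = B(k−1)f/C = k*(k + 5)*(k + 7)*(k**2 + 13*k + 54)/(72*(3*k + 17)) gives s_k = k*(k**2 + 13*k + 54)/(72*(k**3 + 13*k**2 + 54*k + 72)).
Δs = (3*k + 17)/(k**5 + 25*k**4 + 245*k**3 + 1175*k**2 + 2754*k + 2520), as required.

Yes. s_k = k*(k**2 + 13*k + 54)/(72*(k**3 + 13*k**2 + 54*k + 72)).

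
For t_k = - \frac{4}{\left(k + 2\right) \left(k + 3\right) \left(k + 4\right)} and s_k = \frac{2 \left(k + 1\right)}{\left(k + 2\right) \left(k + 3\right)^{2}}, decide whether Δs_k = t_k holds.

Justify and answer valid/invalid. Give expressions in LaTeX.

s_(k+1) = 2*(k + 2)/((k + 3)*(k + 4)**2)
s_(k+1) − s_k = 2*(-(k + 1)*(k + 4)**2 + (k + 2)**2*(k + 3))/((k + 2)*(k + 3)**2*(k + 4)**2)
(s_(k+1) − s_k) − t_k = 4*(3*k + 10)/(k**5 + 16*k**4 + 101*k**3 + 314*k**2 + 480*k + 288)

Invalid: residual \frac{4 \left(3 k + 10\right)}{k^{5} + 16 k^{4} + 101 k^{3} + 314 k^{2} + 480 k + 288} ≠ 0.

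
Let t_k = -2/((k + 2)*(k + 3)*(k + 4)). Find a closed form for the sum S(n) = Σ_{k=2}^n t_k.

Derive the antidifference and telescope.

r(k) = (k + 2)/(k + 5) after simplifying.
So A=k + 2 and B=k + 5, with C=1.
f must satisfy (k + 2)·f(k+1) − (k + 4)·f(k) = 1.
Degrees (1,1,0) ⇒ d ≤ 2.
Solving with deg f ≤ 2: f(k) = k*(k + 5)/12.
Get s_k = R·t_k = k*(-k - 5)/(6*(k + 2)*(k + 3)) with R(k) = B(k−1)f(k)/C(k) = k*(k + 4)*(k + 5)/12.
Check: Δs_k = -2/(k**3 + 9*k**2 + 26*k + 24). ✓
Telescope: S(n) = s_(n+1) − s_(2) = (-n**2 - 7*n - 6)/(6*(n**2 + 7*n + 12)) − (-7/60) = (-n**2 - 7*n + 8)/(20*(n**2 + 7*n + 12)).

S(n) = (-n**2 - 7*n + 8)/(20*(n**2 + 7*n + 12))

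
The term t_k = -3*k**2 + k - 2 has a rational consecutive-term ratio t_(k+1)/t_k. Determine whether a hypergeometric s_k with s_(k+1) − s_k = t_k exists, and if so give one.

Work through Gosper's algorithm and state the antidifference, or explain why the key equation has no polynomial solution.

t_(k+1)/t_k = (-k + 3*(k + 1)**2 + 1)/(3*k**2 - k + 2).
A = 1, B = 1, C = k**2 - k/3 + 2/3.
f must satisfy (1)·f(k+1) − (1)·f(k) = k**2 - k/3 + 2/3.
d = 3 from the (0,0,2) case.
Solving with deg f ≤ 3: f(k) = k*(k**2 - 2*k + 3)/3.
R(k) = B(k−1)·f(k)/C(k) = k*(k**2 - 2*k + 3)/(3*k**2 - k + 2); s_k = R·t_k = k*(-k**2 + 2*k - 3).
Check: Δs_k = -3*k**2 + k - 2. ✓

s_k = k*(-k**2 + 2*k - 3)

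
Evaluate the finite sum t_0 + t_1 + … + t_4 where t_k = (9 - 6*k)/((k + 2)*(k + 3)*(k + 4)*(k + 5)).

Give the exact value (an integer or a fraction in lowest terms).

r(k) = (k + 2)*(2*k - 1)/((k + 6)*(2*k - 3)) after simplifying.
Factor: A=k + 2; B=k + 6; C=k - 3/2.
Need (k + 2)·f(k+1) − (k + 5)·f(k) = k - 3/2.
deg f ≤ 3 (via 1,1,1).
Match coefficients ⇒ f(k) = -k*(k**2 + 9*k + 98)/144.
R(k) = B(k−1)·f(k)/C(k) = -k*(k + 5)*(k**2 + 9*k + 98)/(72*(2*k - 3)); s_k = R·t_k = k*(k**2 + 9*k + 98)/(24*(k + 2)*(k + 3)*(k + 4)).
Δs = 3*(3 - 2*k)/(k**4 + 14*k**3 + 71*k**2 + 154*k + 120), as required.
Sum = s_(5) − s_(0); s_(5) = 5/72, s_(0) = 0 ⇒ 5/72.

Σ = 5/72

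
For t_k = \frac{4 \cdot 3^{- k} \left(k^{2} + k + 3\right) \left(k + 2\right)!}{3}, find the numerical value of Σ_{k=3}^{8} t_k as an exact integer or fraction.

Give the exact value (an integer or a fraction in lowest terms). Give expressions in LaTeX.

Σ = 1969760/27

Ratio r(k) = (k + 3)*(k + (k + 1)**2 + 4)/(3*(k**2 + k + 3)).
Take A(k)=k/3 + 1, B(k)=1, C(k)=k**2 + k + 3.
Need (k/3 + 1)·f(k+1) − (1)·f(k) = k**2 + k + 3.
From deg A=1, deg B=0, deg C=2: d=1.
Solve for f: f(k) = 3*k (degree 1 ≤ 1).
Certificate R = B(k−1)f/C = 3*k/(k**2 + k + 3) gives s_k = 4*k*factorial(k + 2)/3**k.
Δs = 4*(k**2 + k + 3)*factorial(k + 2)/(3*3**k), as required.
Sum = s_(9) − s_(3); s_(9) = 1971200/27, s_(3) = 160/3 ⇒ 1969760/27.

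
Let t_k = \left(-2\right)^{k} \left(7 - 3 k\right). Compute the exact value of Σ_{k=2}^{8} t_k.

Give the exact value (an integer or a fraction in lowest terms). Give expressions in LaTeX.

Σ = -3068

Ratio r(k) = 2*(4 - 3*k)/(3*k - 7).
Gosper form: A/B · C(k+1)/C(k) with A=-2, B=1, C=k - 7/3.
Key eq: (-2)·f(k+1) = (1)·f(k) + (k - 7/3).
deg f ≤ 1 (via 0,0,1).
Coefficient equations give f(k) = -(k - 3)/3.
Then R = B(k−1)f/C = -(k - 3)/(3*k - 7), so s_k = R(k)·t_k = (-2)**k*(k - 3).
Verify: (-2)**k*(7 - 3*k) matches t_k.
Telescoping: Σ = s_(9) − s_(2) = -3072 − (-4) = -3068.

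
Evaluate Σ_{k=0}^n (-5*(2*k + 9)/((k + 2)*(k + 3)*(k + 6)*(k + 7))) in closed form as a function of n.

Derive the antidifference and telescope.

S(n) = 5*(-n**2 - 10*n - 9)/(12*(n**2 + 10*n + 21))

r(k) = (k + 2)*(k + 6)*(2*k + 11)/((k + 4)*(k + 8)*(2*k + 9)) after simplifying.
Gosper form: A/B · C(k+1)/C(k) with A=k + 2, B=k + 8, C=k**3 + 27*k**2/2 + 121*k/2 + 90.
Solve (k + 2)·f(k+1) − (k + 7)·f(k) = k**3 + 27*k**2/2 + 121*k/2 + 90.
Degrees (1,1,3) ⇒ d ≤ 5.
Solving with deg f ≤ 5: f(k) = k*(k + 3)*(k + 4)*(k + 5)*(k + 8)/24.
Get s_k = R·t_k = 5*k*(-k - 8)/(12*(k**2 + 8*k + 12)) with R(k) = B(k−1)f(k)/C(k) = k*(k + 3)*(k + 7)*(k + 8)/(12*(2*k + 9)).
Verify: 5*(-2*k - 9)/(k**4 + 18*k**3 + 113*k**2 + 288*k + 252) matches t_k.
s_(n+1) = 5*(-n**2 - 10*n - 9)/(12*(n**2 + 10*n + 21)) and s_(0) = 0, so S(n) = 5*(-n**2 - 10*n - 9)/(12*(n**2 + 10*n + 21)).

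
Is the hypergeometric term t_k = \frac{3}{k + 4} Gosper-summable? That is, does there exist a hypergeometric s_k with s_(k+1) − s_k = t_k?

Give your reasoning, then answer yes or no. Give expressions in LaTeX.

Ratio r(k) = (k + 4)/(k + 5).
Gosper form: A/B · C(k+1)/C(k) with A=k + 4, B=k + 5, C=1.
Solve (k + 4)·f(k+1) − (k + 4)·f(k) = 1.
Bound: deg f ≤ 0.
Put f(k) = c0: A·f(k+1) − B(k−1)·f(k) − C = -1; need -1 = 0 — inconsistent ⇒ no f, not summable.

No. Not Gosper-summable.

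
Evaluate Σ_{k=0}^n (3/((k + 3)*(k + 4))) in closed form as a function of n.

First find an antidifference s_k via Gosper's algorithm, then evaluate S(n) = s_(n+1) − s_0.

S(n) = (n + 1)/(n + 4)

Step 1: r(k) = (k + 3)/(k + 5).
Gosper form: A/B · C(k+1)/C(k) with A=k + 3, B=k + 5, C=1.
Solve (k + 3)·f(k+1) − (k + 4)·f(k) = 1.
deg f ≤ 1 (via 1,1,0).
A polynomial solution: f(k) = k/3.
R(k) = B(k−1)·f(k)/C(k) = k*(k + 4)/3; s_k = R·t_k = k/(k + 3).
Verify: 3/(k**2 + 7*k + 12) matches t_k.
Σ_(k=0)^n t_k = s_(n+1) − s_(0) = ((n + 1)/(n + 4)) − (0), i.e. (n + 1)/(n + 4).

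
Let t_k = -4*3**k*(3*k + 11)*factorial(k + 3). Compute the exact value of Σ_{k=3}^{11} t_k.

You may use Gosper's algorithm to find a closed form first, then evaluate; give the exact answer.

Ratio r(k) = 3*(k + 4)*(3*k + 14)/(3*k + 11).
So A=3*k + 12 and B=1, with C=k + 11/3.
Set up (3*k + 12)·f(k+1) − (1)·f(k) − (k + 11/3) = 0.
d = 0 from the (1,0,1) case.
Coefficient equations give f(k) = 1/3.
Then R = B(k−1)f/C = 1/(3*k + 11), so s_k = R(k)·t_k = -4*3**k*factorial(k + 3).
Verify: -4*3**k*(3*k + 11)*factorial(k + 3) matches t_k.
Evaluate s at k=12 and k=3: -2779807095217152000 and -77760; difference -2779807095217074240.

Σ = -2779807095217074240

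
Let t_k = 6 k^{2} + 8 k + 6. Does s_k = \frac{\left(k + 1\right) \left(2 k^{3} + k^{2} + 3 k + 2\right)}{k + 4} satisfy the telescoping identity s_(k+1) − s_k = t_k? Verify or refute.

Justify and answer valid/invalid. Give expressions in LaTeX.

s_(k+1) = (k + 2)*(3*k + 2*(k + 1)**3 + (k + 1)**2 + 5)/(k + 5)
s_(k+1) − s_k = (6*k**4 + 50*k**3 + 105*k**2 + 109*k + 54)/(k**2 + 9*k + 20)
(s_(k+1) − s_k) − t_k = 3*(-4*k**3 - 31*k**2 - 35*k - 22)/(k**2 + 9*k + 20)

Invalid: residual \frac{3 \left(- 4 k^{3} - 31 k^{2} - 35 k - 22\right)}{k^{2} + 9 k + 20} ≠ 0.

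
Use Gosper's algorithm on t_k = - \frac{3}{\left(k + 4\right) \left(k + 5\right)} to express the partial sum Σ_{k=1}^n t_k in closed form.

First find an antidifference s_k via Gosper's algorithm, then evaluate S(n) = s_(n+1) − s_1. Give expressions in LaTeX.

r(k) = (k + 4)/(k + 6) after simplifying.
So A=k + 4 and B=k + 6, with C=1.
Key eq: (k + 4)·f(k+1) = (k + 5)·f(k) + (1).
Bound: deg f ≤ 1.
Solving with deg f ≤ 1: f(k) = k/4.
Certificate R = B(k−1)f/C = k*(k + 5)/4 gives s_k = -3*k/(4*k + 16).
s_(k+1) − s_k = -3/(k**2 + 9*k + 20) = t_k.
s_(n+1) = 3*(-n - 1)/(4*(n + 5)) and s_(1) = -3/20, so S(n) = -3*n/(5*n + 25).

S(n) = - \frac{3 n}{5 n + 25}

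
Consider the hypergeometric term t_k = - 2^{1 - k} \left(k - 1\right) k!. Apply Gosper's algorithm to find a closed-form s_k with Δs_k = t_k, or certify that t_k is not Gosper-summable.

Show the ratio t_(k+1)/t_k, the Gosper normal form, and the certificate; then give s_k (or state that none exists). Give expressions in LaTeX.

r(k) = k*(k + 1)/(2*(k - 1)) after simplifying.
A = k/2 + 1/2, B = 1, C = k - 1.
Key eq: (k/2 + 1/2)·f(k+1) = (1)·f(k) + (k - 1).
d = 0 from the (1,0,1) case.
Solving with deg f ≤ 0: f(k) = 2.
Certificate R = B(k−1)f/C = 2/(k - 1) gives s_k = -2**(2 - k)*factorial(k).
Δs = -2**(1 - k)*(k - 1)*factorial(k), as required.

s_k = - 2^{2 - k} k!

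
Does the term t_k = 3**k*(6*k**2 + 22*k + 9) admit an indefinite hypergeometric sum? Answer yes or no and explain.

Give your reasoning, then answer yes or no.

t_(k+1)/t_k = 3*(6*k**2 + 34*k + 37)/(6*k**2 + 22*k + 9).
Normal form (A,B,C) = (3, 1, k**2 + 11*k/3 + 3/2).
Need (3)·f(k+1) − (1)·f(k) = k**2 + 11*k/3 + 3/2.
From deg A=0, deg B=0, deg C=2: d=2.
Solving with deg f ≤ 2: f(k) = (3*k**2 + 2*k - 3)/6.
R(k) = B(k−1)·f(k)/C(k) = (3*k**2 + 2*k - 3)/(6*k**2 + 22*k + 9); s_k = R·t_k = 3**k*(3*k**2 + 2*k - 3).
Δs = 3**k*(6*k**2 + 22*k + 9), as required.

Yes. s_k = 3**k*(3*k**2 + 2*k - 3).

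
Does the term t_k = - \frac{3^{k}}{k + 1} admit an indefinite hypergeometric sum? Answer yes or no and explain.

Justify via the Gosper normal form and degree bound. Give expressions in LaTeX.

Compute t_(k+1)/t_k: get 3*(k + 1)/(k + 2).
Take A(k)=3*k + 3, B(k)=k + 2, C(k)=1.
Need (3*k + 3)·f(k+1) − (k + 1)·f(k) = 1.
d = -1 from the (1,1,0) case.
d = -1 < 0 ⇒ no nonzero polynomial f; not summable.

No — key equation has no polynomial f.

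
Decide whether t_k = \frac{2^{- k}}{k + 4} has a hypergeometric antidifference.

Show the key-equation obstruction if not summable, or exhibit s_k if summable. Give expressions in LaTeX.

No; the degree bound rules out any f.

r(k) = (k + 4)/(2*(k + 5)) after simplifying.
Factor: A=k/2 + 2; B=k + 5; C=1.
Set up (k/2 + 2)·f(k+1) − (k + 4)·f(k) − (1) = 0.
d = -1 from the (1,1,0) case.
Bound -1 < 0, so the key equation has no polynomial solution.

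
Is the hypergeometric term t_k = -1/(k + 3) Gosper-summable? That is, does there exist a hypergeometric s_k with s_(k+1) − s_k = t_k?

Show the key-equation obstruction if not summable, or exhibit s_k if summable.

No — t_k has no hypergeometric antidifference.

Ratio r(k) = (k + 3)/(k + 4).
Take A(k)=k + 3, B(k)=k + 4, C(k)=1.
Set up (k + 3)·f(k+1) − (k + 3)·f(k) − (1) = 0.
Bound: deg f ≤ 0.
Generic f = c0 gives residual -1; -1 = 0 cannot hold, so t_k is not Gosper-summable.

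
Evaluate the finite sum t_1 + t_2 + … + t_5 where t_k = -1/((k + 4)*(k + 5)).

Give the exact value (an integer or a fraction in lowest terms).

Compute t_(k+1)/t_k: get (k + 4)/(k + 6).
Take A(k)=k + 4, B(k)=k + 6, C(k)=1.
f must satisfy (k + 4)·f(k+1) − (k + 5)·f(k) = 1.
d = 1 from the (1,1,0) case.
Solve for f: f(k) = k/4 (degree 1 ≤ 1).
Then R = B(k−1)f/C = k*(k + 5)/4, so s_k = R(k)·t_k = -k/(4*k + 16).
Check: Δs_k = -1/(k**2 + 9*k + 20). ✓
Σ_(k=1)^(5) t_k = s_(6) − s_(1) = -3/20 − (-1/20) = -1/10.

Σ = -1/10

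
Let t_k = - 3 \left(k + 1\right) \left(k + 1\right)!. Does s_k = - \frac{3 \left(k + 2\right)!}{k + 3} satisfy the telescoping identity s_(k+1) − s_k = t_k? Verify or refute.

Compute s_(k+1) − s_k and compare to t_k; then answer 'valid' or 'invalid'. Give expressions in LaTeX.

Invalid: residual \frac{3 \left(k^{2} + 4 k + 2\right) \left(k + 1\right)!}{\left(k + 3\right) \left(k + 4\right)} ≠ 0.

s_(k+1) = -3*factorial(k + 3)/(k + 4)
s_(k+1) − s_k = -3*(k**2 + 5*k + 5)*factorial(k + 2)/((k + 3)*(k + 4))
(s_(k+1) − s_k) − t_k = 3*(k**2 + 4*k + 2)*factorial(k + 1)/((k + 3)*(k + 4))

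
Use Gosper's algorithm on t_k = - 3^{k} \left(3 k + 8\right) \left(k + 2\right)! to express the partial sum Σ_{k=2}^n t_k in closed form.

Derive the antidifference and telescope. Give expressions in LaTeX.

The ratio is 3*(k + 3)*(3*k + 11)/(3*k + 8).
Take A(k)=3*k + 9, B(k)=1, C(k)=k + 8/3.
f must satisfy (3*k + 9)·f(k+1) − (1)·f(k) = k + 8/3.
d = 0 from the (1,0,1) case.
Match coefficients ⇒ f(k) = 1/3.
So s_k = (B(k−1)f/C)·t_k = (1/(3*k + 8))·t_k = -3**k*factorial(k + 2).
Check: Δs_k = -3**k*(3*k + 8)*factorial(k + 2). ✓
Σ_(k=2)^n t_k = s_(n+1) − s_(2) = (-3**(n + 1)*factorial(n + 3)) − (-216), i.e. -3*3**n*factorial(n + 3) + 216.

S(n) = - 3 \cdot 3^{n} \left(n + 3\right)! + 216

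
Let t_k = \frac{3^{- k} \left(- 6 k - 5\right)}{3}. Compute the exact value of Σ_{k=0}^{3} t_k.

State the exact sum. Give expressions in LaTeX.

Σ = -308/81

Step 1: r(k) = (6*k + 11)/(3*(6*k + 5)).
Normal form (A,B,C) = (1/3, 1, k + 5/6).
Need (1/3)·f(k+1) − (1)·f(k) = k + 5/6.
From deg A=0, deg B=0, deg C=1: d=1.
A polynomial solution: f(k) = -(3*k + 4)/2.
R(k) = B(k−1)·f(k)/C(k) = -3*(3*k + 4)/(6*k + 5); s_k = R·t_k = (3*k + 4)/3**k.
Verify: (-6*k - 5)/(3*3**k) matches t_k.
Evaluate s at k=4 and k=0: 16/81 and 4; difference -308/81.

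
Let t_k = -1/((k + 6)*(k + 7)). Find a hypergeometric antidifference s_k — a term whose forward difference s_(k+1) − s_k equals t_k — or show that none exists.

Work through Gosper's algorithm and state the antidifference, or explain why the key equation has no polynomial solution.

r(k) = (k + 6)/(k + 8) after simplifying.
Factor: A=k + 6; B=k + 8; C=1.
Need (k + 6)·f(k+1) − (k + 7)·f(k) = 1.
From deg A=1, deg B=1, deg C=0: d=1.
Solve for f: f(k) = k/6 (degree 1 ≤ 1).
Get s_k = R·t_k = -k/(6*k + 36) with R(k) = B(k−1)f(k)/C(k) = k*(k + 7)/6.
Δs = -1/(k**2 + 13*k + 42), as required.

s_k = -k/(6*k + 36)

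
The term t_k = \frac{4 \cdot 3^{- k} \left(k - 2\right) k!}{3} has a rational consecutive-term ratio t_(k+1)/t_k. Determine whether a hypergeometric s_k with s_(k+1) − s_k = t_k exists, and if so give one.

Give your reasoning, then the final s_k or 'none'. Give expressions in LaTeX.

r(k) = (k**2 - 1)/(3*(k - 2)) after simplifying.
Normal form (A,B,C) = (k/3 + 1/3, 1, k - 2).
Need (k/3 + 1/3)·f(k+1) − (1)·f(k) = k - 2.
d = 0 from the (1,0,1) case.
Solving with deg f ≤ 0: f(k) = 3.
Get s_k = R·t_k = 4*factorial(k)/3**k with R(k) = B(k−1)f(k)/C(k) = 3/(k - 2).
Check: Δs_k = 4*(k - 2)*factorial(k)/(3*3**k). ✓

s_k = 4 \cdot 3^{- k} k!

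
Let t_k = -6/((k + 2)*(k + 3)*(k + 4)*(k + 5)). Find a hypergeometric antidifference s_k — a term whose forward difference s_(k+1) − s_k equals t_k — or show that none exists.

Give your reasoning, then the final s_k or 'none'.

s_k = k*(-k**2 - 9*k - 26)/(12*(k + 2)*(k + 3)*(k + 4))

The ratio is (k + 2)/(k + 6).
Take A(k)=k + 2, B(k)=k + 6, C(k)=1.
Solve (k + 2)·f(k+1) − (k + 5)·f(k) = 1.
deg f ≤ 3 (via 1,1,0).
Solving with deg f ≤ 3: f(k) = k*(k**2 + 9*k + 26)/72.
Then R = B(k−1)f/C = k*(k + 5)*(k**2 + 9*k + 26)/72, so s_k = R(k)·t_k = k*(-k**2 - 9*k - 26)/(12*(k + 2)*(k + 3)*(k + 4)).
Δs = -6/(k**4 + 14*k**3 + 71*k**2 + 154*k + 120), as required.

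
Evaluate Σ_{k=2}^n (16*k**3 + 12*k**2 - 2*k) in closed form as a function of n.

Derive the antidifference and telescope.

The ratio is (8*k**3 + 30*k**2 + 35*k + 13)/(k*(8*k**2 + 6*k - 1)).
Gosper form: A/B · C(k+1)/C(k) with A=1, B=1, C=k**3 + 3*k**2/4 - k/8.
Key eq: (1)·f(k+1) = (1)·f(k) + (k**3 + 3*k**2/4 - k/8).
Degrees (0,0,3) ⇒ d ≤ 4.
Solving with deg f ≤ 4: f(k) = k*(k - 1)*(4*k**2 - 3)/16.
So s_k = (B(k−1)f/C)·t_k = ((k - 1)*(4*k**2 - 3)/(2*(8*k**2 + 6*k - 1)))·t_k = k*(4*k**3 - 4*k**2 - 3*k + 3).
Δs = 2*k*(8*k**2 + 6*k - 1), as required.
s_(n+1) = n*(4*n**3 + 12*n**2 + 9*n + 1) and s_(2) = 26, so S(n) = 4*n**4 + 12*n**3 + 9*n**2 + n - 26.

S(n) = 4*n**4 + 12*n**3 + 9*n**2 + n - 26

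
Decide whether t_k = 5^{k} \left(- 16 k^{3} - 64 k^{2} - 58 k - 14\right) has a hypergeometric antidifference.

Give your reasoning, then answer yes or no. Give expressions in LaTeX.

Step 1: r(k) = 5*(8*k**3 + 56*k**2 + 117*k + 76)/(8*k**3 + 32*k**2 + 29*k + 7).
A = 5, B = 1, C = k**3 + 4*k**2 + 29*k/8 + 7/8.
f must satisfy (5)·f(k+1) − (1)·f(k) = k**3 + 4*k**2 + 29*k/8 + 7/8.
From deg A=0, deg B=0, deg C=3: d=3.
A polynomial solution: f(k) = (4*k**3 + k**2 - 3*k + 1)/16.
So s_k = (B(k−1)f/C)·t_k = ((4*k**3 + k**2 - 3*k + 1)/(2*(8*k**3 + 32*k**2 + 29*k + 7)))·t_k = 5**k*(-4*k**3 - k**2 + 3*k - 1).
s_(k+1) − s_k = 5**k*(-16*k**3 - 64*k**2 - 58*k - 14) = t_k.

Yes. s_k = 5^{k} \left(- 4 k^{3} - k^{2} + 3 k - 1\right).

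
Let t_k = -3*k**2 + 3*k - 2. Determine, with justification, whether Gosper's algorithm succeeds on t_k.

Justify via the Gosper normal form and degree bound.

The ratio is (3*k**2 + 3*k + 2)/(3*k**2 - 3*k + 2).
Take A(k)=1, B(k)=1, C(k)=k**2 - k + 2/3.
f must satisfy (1)·f(k+1) − (1)·f(k) = k**2 - k + 2/3.
Degrees (0,0,2) ⇒ d ≤ 3.
Solve for f: f(k) = k*(k**2 - 3*k + 4)/3 (degree 3 ≤ 3).
Get s_k = R·t_k = k*(-k**2 + 3*k - 4) with R(k) = B(k−1)f(k)/C(k) = k*(k**2 - 3*k + 4)/(3*k**2 - 3*k + 2).
s_(k+1) − s_k = -3*k**2 + 3*k - 2 = t_k.

Yes. s_k = k*(-k**2 + 3*k - 4).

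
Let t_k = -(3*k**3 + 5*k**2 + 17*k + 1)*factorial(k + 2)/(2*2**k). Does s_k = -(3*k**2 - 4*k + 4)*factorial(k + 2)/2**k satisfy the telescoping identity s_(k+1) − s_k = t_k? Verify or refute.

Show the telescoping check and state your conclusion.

s_(k+1) = -(3*k**2 + 2*k + 3)*factorial(k + 3)/(2*2**k)
s_(k+1) − s_k = -(3*k**3 + 5*k**2 + 17*k + 1)*factorial(k + 2)/(2*2**k)
(s_(k+1) − s_k) − t_k = 0

Valid — Δs_k = t_k.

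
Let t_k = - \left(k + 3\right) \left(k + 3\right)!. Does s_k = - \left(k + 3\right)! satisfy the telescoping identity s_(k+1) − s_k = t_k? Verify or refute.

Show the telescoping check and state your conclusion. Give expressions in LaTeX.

valid (s_(k+1) − s_k reduces to t_k)

s_(k+1) = -factorial(k + 4)
s_(k+1) − s_k = -(k + 3)*factorial(k + 3)
(s_(k+1) − s_k) − t_k = 0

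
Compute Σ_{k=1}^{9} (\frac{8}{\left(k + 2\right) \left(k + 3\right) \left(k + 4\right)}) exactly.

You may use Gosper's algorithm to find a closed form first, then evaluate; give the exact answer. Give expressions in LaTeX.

Step 1: r(k) = (k + 2)/(k + 5).
Normal form (A,B,C) = (k + 2, k + 5, 1).
Key eq: (k + 2)·f(k+1) = (k + 4)·f(k) + (1).
Bound: deg f ≤ 2.
Solving with deg f ≤ 2: f(k) = k*(k + 5)/12.
R(k) = B(k−1)·f(k)/C(k) = k*(k + 4)*(k + 5)/12; s_k = R·t_k = 2*k*(k + 5)/(3*(k + 2)*(k + 3)).
Check: Δs_k = 8/(k**3 + 9*k**2 + 26*k + 24). ✓
Evaluate s at k=10 and k=1: 25/39 and 1/3; difference 4/13.

Σ = 4/13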